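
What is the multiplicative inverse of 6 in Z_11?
Since 11 is prime, by Fermat 6^(-1) ≡ 6^{9} ≡ 2 (mod 11). Verify: 6 × 2 = 12 ≡ 1 (mod 11)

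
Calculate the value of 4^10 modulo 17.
By repeated squaring (mod 17): 4^{1}≡4, 4^{2}≡16, 4^{4}≡1, 4^{8}≡1. Then 4^{10} = 4^{8+2} ≡ 1 × 16 ≡ 16 (mod 17)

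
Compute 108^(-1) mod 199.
Since 199 is prime, by Fermat 108^(-1) ≡ 108^{197} ≡ 164 mod 199. Verify: 108 × 164 = 17712 ≡ 1 mod 199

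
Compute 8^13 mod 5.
Using Fermat: 8^{4} ≡ 1 mod 5. 13 ≡ 1 mod 4. So 8^{13} ≡ 8^{1} ≡ 3 mod 5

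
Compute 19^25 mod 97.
By repeated squaring mod 97: 19^{1}≡19, 19^{2}≡70, 19^{4}≡50, 19^{8}≡75, 19^{16}≡96. Then 19^{25} = 19^{16+8+1} ≡ 96 × 75 × 19 ≡ 30 mod 97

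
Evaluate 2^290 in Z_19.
Using Fermat: 2^{18} ≡ 1 (mod 19). 290 ≡ 2 (mod 18). So 2^{290} ≡ 2^{2} ≡ 4 (mod 19)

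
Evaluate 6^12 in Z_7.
Using Fermat: 6^{6} ≡ 1 mod 7. 12 ≡ 0 mod 6. So 6^{12} ≡ 6^{0} ≡ 1 mod 7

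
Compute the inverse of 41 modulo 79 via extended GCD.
Extended GCD: 41(27) + 79(-14) = 1. So 41^(-1) ≡ 27 (mod 79). Verify: 41 × 27 = 1107 ≡ 1 (mod 79)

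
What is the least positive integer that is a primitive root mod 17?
g = 3. Powers: [3, 9, 10, 13, 5, 15, 11, 16, 14, ...] generates all 16 non-zero residues.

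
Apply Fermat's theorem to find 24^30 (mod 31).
By Fermat's Little Theorem, 24^{30} ≡ 1 (mod 31) since 31 is prime and gcd(24, 31) = 1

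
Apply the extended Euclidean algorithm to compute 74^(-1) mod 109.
Extended GCD: 74(28) + 109(-19) = 1. So 74^(-1) ≡ 28 mod 109. Verify: 74 × 28 = 2072 ≡ 1 mod 109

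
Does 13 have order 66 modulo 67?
ord_67(13) divides 66. For each prime q|66: 13^{33}≡66, 13^{22}≡37, 13^{6}≡62, none ≡ 1. So 13 has order 66 and is a primitive root mod 67.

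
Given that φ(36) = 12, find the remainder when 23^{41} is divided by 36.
By Euler: 23^{12} ≡ 1 (mod 36) since gcd(23, 36) = 1. 41 = 3×12 + 5. So 23^{41} ≡ 23^{5} ≡ 11 (mod 36)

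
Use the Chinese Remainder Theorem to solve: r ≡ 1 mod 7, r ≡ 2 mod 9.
M = 7 × 9 = 63. M₁ = 9, y₁ ≡ 4 mod 7. M₂ = 7, y₂ ≡ 4 mod 9. r = 1×9×4 + 2×7×4 ≡ 29 mod 63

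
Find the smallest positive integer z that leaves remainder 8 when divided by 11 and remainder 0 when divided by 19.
M = 11 × 19 = 209. M₁ = 19, y₁ ≡ 7 mod 11. M₂ = 11, y₂ ≡ 7 mod 19. z = 8×19×7 + 0×11×7 ≡ 19 mod 209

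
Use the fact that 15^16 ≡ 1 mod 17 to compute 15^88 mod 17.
By Fermat: 15^{16} ≡ 1 mod 17. 88 = 5×16 + 8. So 15^{88} ≡ 15^{8} ≡ 1 mod 17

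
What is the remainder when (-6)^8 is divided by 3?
By repeated squaring mod 3: (-6)^{1}≡0, (-6)^{2}≡0, (-6)^{4}≡0, (-6)^{8}≡0. So (-6)^{8} ≡ 0 mod 3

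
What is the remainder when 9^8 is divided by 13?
By repeated squaring mod 13: 9^{1}≡9, 9^{2}≡3, 9^{4}≡9, 9^{8}≡3. So 9^{8} ≡ 3 mod 13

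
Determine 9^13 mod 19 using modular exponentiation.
By repeated squaring mod 19: 9^{1}≡9, 9^{2}≡5, 9^{4}≡6, 9^{8}≡17. Then 9^{13} = 9^{8+4+1} ≡ 17 × 6 × 9 ≡ 6 mod 19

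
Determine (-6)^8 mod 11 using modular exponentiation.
By repeated squaring mod 11: (-6)^{1}≡5, (-6)^{2}≡3, (-6)^{4}≡9, (-6)^{8}≡4. So (-6)^{8} ≡ 4 mod 11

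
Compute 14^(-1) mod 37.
Since 37 is prime, by Fermat 14^(-1) ≡ 14^{35} ≡ 8 mod 37. Verify: 14 × 8 = 112 ≡ 1 mod 37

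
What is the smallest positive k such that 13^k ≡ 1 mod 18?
Powers of 13 mod 18: 13^1≡13, 13^2≡7, 13^3≡1. Order = 3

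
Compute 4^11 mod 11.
Using Fermat: 4^{10} ≡ 1 mod 11. 11 ≡ 1 mod 10. So 4^{11} ≡ 4^{1} ≡ 4 mod 11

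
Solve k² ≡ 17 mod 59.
The square roots of 17 mod 59 are 28 and 31. Verify: 28² = 784 ≡ 17 mod 59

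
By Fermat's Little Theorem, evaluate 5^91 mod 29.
By Fermat: 5^{28} ≡ 1 (mod 29). 91 = 3×28 + 7. So 5^{91} ≡ 5^{7} ≡ 28 (mod 29)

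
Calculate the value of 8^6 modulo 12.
By repeated squaring mod 12: 8^{1}≡8, 8^{2}≡4, 8^{4}≡4. Then 8^{6} = 8^{4+2} ≡ 4 × 4 ≡ 4 mod 12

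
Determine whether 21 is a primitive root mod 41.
21^{20} ≡ 1 mod 41 and 20 < 40, so ord_41(21) = 20 ≠ 40 and 21 is not a primitive root.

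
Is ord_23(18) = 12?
Powers of 18 mod 23: 18^1≡18, 18^2≡2, 18^3≡13, 18^4≡4, 18^5≡3, 18^6≡8, 18^7≡6, 18^8≡16, 18^9≡12, 18^10≡9, 18^11≡1. Already 18^11≡1, so the order is 11 < 12. No, the actual order is 11.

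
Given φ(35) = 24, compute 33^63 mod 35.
By Euler: 33^{24} ≡ 1 mod 35 since gcd(33, 35) = 1. 63 = 2×24 + 15. So 33^{63} ≡ 33^{15} ≡ 27 mod 35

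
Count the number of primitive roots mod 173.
There are φ(173-1) = φ(172) = 84 primitive roots modulo 173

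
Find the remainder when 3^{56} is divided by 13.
By Fermat: 3^{12} ≡ 1 mod 13. 56 = 4×12 + 8. So 3^{56} ≡ 3^{8} ≡ 9 mod 13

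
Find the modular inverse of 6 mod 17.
Since 17 is prime, by Fermat 6^(-1) ≡ 6^{15} ≡ 3 (mod 17). Verify: 6 × 3 = 18 ≡ 1 (mod 17)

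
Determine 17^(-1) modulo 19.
Since 19 is prime, by Fermat 17^(-1) ≡ 17^{17} ≡ 9 mod 19. Verify: 17 × 9 = 153 ≡ 1 mod 19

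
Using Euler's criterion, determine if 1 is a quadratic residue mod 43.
By Euler's criterion: 1^{21} ≡ 1 mod 43. Since this equals 1, 1 is a QR.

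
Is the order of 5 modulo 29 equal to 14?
Powers of 5 mod 29: 5^1≡5, 5^2≡25, 5^3≡9, 5^4≡16, 5^5≡22, 5^6≡23, 5^7≡28, 5^8≡24, 5^9≡4, 5^10≡20, 5^11≡13, 5^12≡7, 5^13≡6, 5^14≡1. First k with 5^k≡1 is k=14. Yes, ord_29(5) = 14.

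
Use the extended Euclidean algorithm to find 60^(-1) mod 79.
Extended GCD: 60(-25) + 79(19) = 1. So 60^(-1) ≡ -25 ≡ 54 mod 79. Verify: 60 × 54 = 3240 ≡ 1 mod 79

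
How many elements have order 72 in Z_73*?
Number of primitive roots mod 73 = φ(p-1) = φ(72) = 24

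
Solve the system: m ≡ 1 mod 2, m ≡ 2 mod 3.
M = 2 × 3 = 6. M₁ = 3, y₁ ≡ 1 mod 2. M₂ = 2, y₂ ≡ 2 mod 3. m = 1×3×1 + 2×2×2 ≡ 5 mod 6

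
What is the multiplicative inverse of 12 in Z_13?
Since 13 is prime, by Fermat 12^(-1) ≡ 12^{11} ≡ 12 mod 13. Verify: 12 × 12 = 144 ≡ 1 mod 13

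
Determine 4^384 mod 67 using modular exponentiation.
Using Fermat: 4^{66} ≡ 1 mod 67. 384 ≡ 54 mod 66. So 4^{384} ≡ 4^{54} ≡ 24 mod 67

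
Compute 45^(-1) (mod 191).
Since 191 is prime, by Fermat 45^(-1) ≡ 45^{189} ≡ 17 (mod 191). Verify: 45 × 17 = 765 ≡ 1 (mod 191)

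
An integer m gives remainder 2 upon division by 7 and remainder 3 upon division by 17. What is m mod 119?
M = 7 × 17 = 119. M₁ = 17, y₁ ≡ 5 mod 7. M₂ = 7, y₂ ≡ 5 mod 17. m = 2×17×5 + 3×7×5 ≡ 37 mod 119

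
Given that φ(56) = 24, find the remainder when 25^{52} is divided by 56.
By Euler: 25^{24} ≡ 1 mod 56 since gcd(25, 56) = 1. 52 = 2×24 + 4. So 25^{52} ≡ 25^{4} ≡ 25 mod 56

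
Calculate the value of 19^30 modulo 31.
Using Fermat: 19^{30} ≡ 1 (mod 31). 30 ≡ 0 (mod 30). So 19^{30} ≡ 19^{0} ≡ 1 (mod 31)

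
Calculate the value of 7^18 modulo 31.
By repeated squaring mod 31: 7^{1}≡7, 7^{2}≡18, 7^{4}≡14, 7^{8}≡10, 7^{16}≡7. Then 7^{18} = 7^{16+2} ≡ 7 × 18 ≡ 2 mod 31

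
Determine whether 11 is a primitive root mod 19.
11^{3} ≡ 1 mod 19 and 3 < 18, so ord_19(11) = 3 ≠ 18 and 11 is not a primitive root.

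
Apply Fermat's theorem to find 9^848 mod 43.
By Fermat: 9^{42} ≡ 1 mod 43. 848 ≡ 8 mod 42. So 9^{848} ≡ 9^{8} ≡ 23 mod 43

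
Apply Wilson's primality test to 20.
(19)! mod 20 = 0. Since 0 ≢ -1 (mod 20), 20 is not prime.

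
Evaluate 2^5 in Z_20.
By repeated squaring mod 20: 2^{1}≡2, 2^{2}≡4, 2^{4}≡16. Then 2^{5} = 2^{4+1} ≡ 16 × 2 ≡ 12 mod 20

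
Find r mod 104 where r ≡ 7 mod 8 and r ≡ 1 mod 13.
M = 8 × 13 = 104. M₁ = 13, y₁ ≡ 5 mod 8. M₂ = 8, y₂ ≡ 5 mod 13. r = 7×13×5 + 1×8×5 ≡ 79 mod 104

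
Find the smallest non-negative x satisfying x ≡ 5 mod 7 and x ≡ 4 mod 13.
M = 7 × 13 = 91. M₁ = 13, y₁ ≡ 6 mod 7. M₂ = 7, y₂ ≡ 2 mod 13. x = 5×13×6 + 4×7×2 ≡ 82 mod 91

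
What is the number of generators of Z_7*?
Number of primitive roots mod 7 = φ(p-1) = φ(6) = 2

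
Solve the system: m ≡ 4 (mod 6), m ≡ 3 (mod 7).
M = 6 × 7 = 42. M₁ = 7, y₁ ≡ 1 (mod 6). M₂ = 6, y₂ ≡ 6 (mod 7). m = 4×7×1 + 3×6×6 ≡ 10 (mod 42)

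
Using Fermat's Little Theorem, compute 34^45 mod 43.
By Fermat: 34^{42} ≡ 1 (mod 43). So 34^{45} = 34^{42} · 34^{3} ≡ 34^{3} ≡ 2 (mod 43)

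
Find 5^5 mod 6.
By repeated squaring mod 6: 5^{1}≡5, 5^{2}≡1, 5^{4}≡1. Then 5^{5} = 5^{4+1} ≡ 1 × 5 ≡ 5 mod 6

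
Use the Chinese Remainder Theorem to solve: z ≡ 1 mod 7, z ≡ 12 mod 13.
M = 7 × 13 = 91. M₁ = 13, y₁ ≡ 6 mod 7. M₂ = 7, y₂ ≡ 2 mod 13. z = 1×13×6 + 12×7×2 ≡ 64 mod 91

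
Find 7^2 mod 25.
7^{2} = 49 ≡ 24 mod 25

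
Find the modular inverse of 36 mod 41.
Since 41 is prime, by Fermat 36^(-1) ≡ 36^{39} ≡ 8 (mod 41). Verify: 36 × 8 = 288 ≡ 1 (mod 41)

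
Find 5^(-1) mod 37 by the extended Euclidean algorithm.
Extended GCD: 5(15) + 37(-2) = 1. So 5^(-1) ≡ 15 mod 37. Verify: 5 × 15 = 75 ≡ 1 mod 37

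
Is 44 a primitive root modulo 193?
ord_193(44) divides 192. For each prime q|192: 44^{96}≡192, 44^{64}≡108, none ≡ 1. So 44 has order 192 and is a primitive root mod 193.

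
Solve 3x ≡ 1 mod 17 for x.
Since 17 is prime, by Fermat 3^(-1) ≡ 3^{15} ≡ 6 mod 17. Verify: 3 × 6 = 18 ≡ 1 mod 17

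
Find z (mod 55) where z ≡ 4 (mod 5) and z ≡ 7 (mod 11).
M = 5 × 11 = 55. M₁ = 11, y₁ ≡ 1 (mod 5). M₂ = 5, y₂ ≡ 9 (mod 11). z = 4×11×1 + 7×5×9 ≡ 29 (mod 55)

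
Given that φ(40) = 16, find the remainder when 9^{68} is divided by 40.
By Euler: 9^{16} ≡ 1 (mod 40) since gcd(9, 40) = 1. 68 = 4×16 + 4. So 9^{68} ≡ 9^{4} ≡ 1 (mod 40)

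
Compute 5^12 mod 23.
By repeated squaring mod 23: 5^{1}≡5, 5^{2}≡2, 5^{4}≡4, 5^{8}≡16. Then 5^{12} = 5^{8+4} ≡ 16 × 4 ≡ 18 mod 23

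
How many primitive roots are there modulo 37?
There are φ(37-1) = φ(36) = 12 primitive roots modulo 37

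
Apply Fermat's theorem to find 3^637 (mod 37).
By Fermat: 3^{36} ≡ 1 (mod 37). 637 ≡ 25 (mod 36). So 3^{637} ≡ 3^{25} ≡ 4 (mod 37)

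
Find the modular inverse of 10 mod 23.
Since 23 is prime, by Fermat 10^(-1) ≡ 10^{21} ≡ 7 mod 23. Verify: 10 × 7 = 70 ≡ 1 mod 23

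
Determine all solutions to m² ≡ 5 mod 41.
The square roots of 5 mod 41 are 28 and 13. Verify: 28² = 784 ≡ 5 mod 41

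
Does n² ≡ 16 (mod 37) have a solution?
By Euler's criterion: 16^{18} ≡ 1 (mod 37). Since this equals 1, 16 is a QR.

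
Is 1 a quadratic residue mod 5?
By Euler's criterion: 1^{2} ≡ 1 (mod 5). Since this equals 1, 1 is a QR.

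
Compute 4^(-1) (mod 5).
Since 5 is prime, by Fermat 4^(-1) ≡ 4^{3} ≡ 4 (mod 5). Verify: 4 × 4 = 16 ≡ 1 (mod 5)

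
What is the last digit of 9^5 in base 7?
By repeated squaring mod 7: 9^{1}≡2, 9^{2}≡4, 9^{4}≡2. Then 9^{5} = 9^{4+1} ≡ 2 × 2 ≡ 4 mod 7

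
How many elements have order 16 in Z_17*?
There are φ(17-1) = φ(16) = 8 primitive roots modulo 17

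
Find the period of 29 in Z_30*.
Powers of 29 mod 30: 29^1≡29, 29^2≡1. Order = 2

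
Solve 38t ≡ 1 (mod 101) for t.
Since 101 is prime, by Fermat 38^(-1) ≡ 38^{99} ≡ 8 (mod 101). Verify: 38 × 8 = 304 ≡ 1 (mod 101)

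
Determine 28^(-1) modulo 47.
Since 47 is prime, by Fermat 28^(-1) ≡ 28^{45} ≡ 42 (mod 47). Verify: 28 × 42 = 1176 ≡ 1 (mod 47)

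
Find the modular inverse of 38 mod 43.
Since 43 is prime, by Fermat 38^(-1) ≡ 38^{41} ≡ 17 (mod 43). Verify: 38 × 17 = 646 ≡ 1 (mod 43)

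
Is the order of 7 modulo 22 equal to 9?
Powers of 7 mod 22: 7^1≡7, 7^2≡5, 7^3≡13, 7^4≡3, 7^5≡21, 7^6≡15, 7^7≡17, 7^8≡9, 7^9≡19, 7^10≡1. 7^9≡19≢1, so ord ≠ 9. No, the actual order is 10.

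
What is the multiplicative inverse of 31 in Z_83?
Since 83 is prime, by Fermat 31^(-1) ≡ 31^{81} ≡ 75 (mod 83). Verify: 31 × 75 = 2325 ≡ 1 (mod 83)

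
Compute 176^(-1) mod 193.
Since 193 is prime, by Fermat 176^(-1) ≡ 176^{191} ≡ 34 mod 193. Verify: 176 × 34 = 5984 ≡ 1 mod 193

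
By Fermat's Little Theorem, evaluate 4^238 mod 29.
By Fermat: 4^{28} ≡ 1 (mod 29). 238 ≡ 14 (mod 28). So 4^{238} ≡ 4^{14} ≡ 1 (mod 29)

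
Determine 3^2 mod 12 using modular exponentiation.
3^{2} = 9 ≡ 9 (mod 12)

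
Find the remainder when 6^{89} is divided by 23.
By Fermat: 6^{22} ≡ 1 (mod 23). 89 = 4×22 + 1. So 6^{89} ≡ 6^{1} ≡ 6 (mod 23)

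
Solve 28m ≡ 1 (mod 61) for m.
Since 61 is prime, by Fermat 28^(-1) ≡ 28^{59} ≡ 24 (mod 61). Verify: 28 × 24 = 672 ≡ 1 (mod 61)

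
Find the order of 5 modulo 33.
Powers of 5 mod 33: 5^1≡5, 5^2≡25, 5^3≡26, 5^4≡31, 5^5≡23, 5^6≡16, 5^7≡14, 5^8≡4, 5^9≡20, 5^10≡1. ord_33(5) = 10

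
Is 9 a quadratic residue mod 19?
By Euler's criterion: 9^{9} ≡ 1 (mod 19). Since this equals 1, 9 is a QR.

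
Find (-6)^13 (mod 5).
Using Fermat: (-6)^{4} ≡ 1 (mod 5). 13 ≡ 1 (mod 4). So (-6)^{13} ≡ (-6)^{1} ≡ 4 (mod 5)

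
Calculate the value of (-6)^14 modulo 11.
Using Fermat: (-6)^{10} ≡ 1 mod 11. 14 ≡ 4 mod 10. So (-6)^{14} ≡ (-6)^{4} ≡ 9 mod 11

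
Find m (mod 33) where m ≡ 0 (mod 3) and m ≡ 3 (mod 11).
M = 3 × 11 = 33. M₁ = 11, y₁ ≡ 2 (mod 3). M₂ = 3, y₂ ≡ 4 (mod 11). m = 0×11×2 + 3×3×4 ≡ 3 (mod 33)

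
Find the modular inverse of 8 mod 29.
Since 29 is prime, by Fermat 8^(-1) ≡ 8^{27} ≡ 11 (mod 29). Verify: 8 × 11 = 88 ≡ 1 (mod 29)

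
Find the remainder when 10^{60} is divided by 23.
By Fermat: 10^{22} ≡ 1 mod 23. 60 = 2×22 + 16. So 10^{60} ≡ 10^{16} ≡ 4 mod 23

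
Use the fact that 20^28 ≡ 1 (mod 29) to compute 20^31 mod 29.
By Fermat: 20^{28} ≡ 1 (mod 29). So 20^{31} = 20^{28} · 20^{3} ≡ 20^{3} ≡ 25 (mod 29)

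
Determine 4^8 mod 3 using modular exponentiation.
Using Fermat: 4^{2} ≡ 1 (mod 3). 8 ≡ 0 (mod 2). So 4^{8} ≡ 4^{0} ≡ 1 (mod 3)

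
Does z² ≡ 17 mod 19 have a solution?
By Euler's criterion: 17^{9} ≡ 1 mod 19. Since this equals 1, 17 is a QR.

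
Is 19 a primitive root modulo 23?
ord_23(19) divides 22. For each prime q|22: 19^{11}≡22, 19^{2}≡16, none ≡ 1. So 19 has order 22 and is a primitive root mod 23.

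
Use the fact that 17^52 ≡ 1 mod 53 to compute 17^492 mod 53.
By Fermat: 17^{52} ≡ 1 mod 53. 492 ≡ 24 mod 52. So 17^{492} ≡ 17^{24} ≡ 42 mod 53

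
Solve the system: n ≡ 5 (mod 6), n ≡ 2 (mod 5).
M = 6 × 5 = 30. M₁ = 5, y₁ ≡ 5 (mod 6). M₂ = 6, y₂ ≡ 1 (mod 5). n = 5×5×5 + 2×6×1 ≡ 17 (mod 30)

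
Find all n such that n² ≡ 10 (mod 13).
The square roots of 10 mod 13 are 7 and 6. Verify: 7² = 49 ≡ 10 (mod 13)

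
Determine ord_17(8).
Powers of 8 mod 17: 8^1≡8, 8^2≡13, 8^3≡2, 8^4≡16, 8^5≡9, 8^6≡4, 8^7≡15, 8^8≡1. So the order of 8 is 8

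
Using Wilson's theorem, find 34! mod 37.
(36)! = (34)! × (35) × (36) ≡ -1 mod 37. So (34)! ≡ -1 × [(36)(35)]^(-1) ≡ 18 mod 37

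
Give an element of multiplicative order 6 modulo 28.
3 has order 6 mod 28 since 3^{6} ≡ 1 mod 28 and no smaller power works.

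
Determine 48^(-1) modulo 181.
Since 181 is prime, by Fermat 48^(-1) ≡ 48^{179} ≡ 132 mod 181. Verify: 48 × 132 = 6336 ≡ 1 mod 181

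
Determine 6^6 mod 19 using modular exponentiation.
By repeated squaring mod 19: 6^{1}≡6, 6^{2}≡17, 6^{4}≡4. Then 6^{6} = 6^{4+2} ≡ 4 × 17 ≡ 11 mod 19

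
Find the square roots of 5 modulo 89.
The square roots of 5 mod 89 are 70 and 19. Verify: 70² = 4900 ≡ 5 mod 89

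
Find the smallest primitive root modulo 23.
g = 5. For each prime q|22: 5^{11}≡22, 5^{2}≡2, none ≡ 1, so ord_23(5) = 22 and 5 is a primitive root.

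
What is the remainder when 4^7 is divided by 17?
By repeated squaring mod 17: 4^{1}≡4, 4^{2}≡16, 4^{4}≡1. Then 4^{7} = 4^{4+2+1} ≡ 1 × 16 × 4 ≡ 13 mod 17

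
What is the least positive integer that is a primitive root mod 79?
g = 3. For each prime q|78: 3^{39}≡78, 3^{26}≡23, 3^{6}≡18, none ≡ 1, so ord_79(3) = 78 and 3 is a primitive root.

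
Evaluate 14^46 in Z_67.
By repeated squaring (mod 67): 14^{1}≡14, 14^{2}≡62, 14^{4}≡25, 14^{8}≡22, 14^{16}≡15, 14^{32}≡24. Then 14^{46} = 14^{32+8+4+2} ≡ 24 × 22 × 25 × 62 ≡ 62 (mod 67)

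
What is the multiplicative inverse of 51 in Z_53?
Since 53 is prime, by Fermat 51^(-1) ≡ 51^{51} ≡ 26 (mod 53). Verify: 51 × 26 = 1326 ≡ 1 (mod 53)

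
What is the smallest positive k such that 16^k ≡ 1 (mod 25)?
Powers of 16 mod 25: 16^1≡16, 16^2≡6, 16^3≡21, 16^4≡11, 16^5≡1. So the order of 16 is 5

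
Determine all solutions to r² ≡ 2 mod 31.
The square roots of 2 mod 31 are 8 and 23. Verify: 8² = 64 ≡ 2 mod 31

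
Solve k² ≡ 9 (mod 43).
The square roots of 9 mod 43 are 40 and 3. Verify: 40² = 1600 ≡ 9 (mod 43)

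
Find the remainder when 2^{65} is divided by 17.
By Fermat: 2^{16} ≡ 1 mod 17. 65 = 4×16 + 1. So 2^{65} ≡ 2^{1} ≡ 2 mod 17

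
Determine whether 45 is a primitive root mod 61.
45^{30} ≡ 1 (mod 61) and 30 < 60, so ord_61(45) = 30 ≠ 60 and 45 is not a primitive root.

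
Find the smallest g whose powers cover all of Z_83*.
g = 2. Powers: [2, 4, 8, 16, 32, 64, 45, ...] generates all 82 non-zero residues.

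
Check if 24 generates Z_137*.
ord_137(24) divides 136. For each prime q|136: 24^{68}≡136, 24^{8}≡74, none ≡ 1. So 24 has order 136 and is a primitive root mod 137.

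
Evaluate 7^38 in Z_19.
Using Fermat: 7^{18} ≡ 1 mod 19. 38 ≡ 2 mod 18. So 7^{38} ≡ 7^{2} ≡ 11 mod 19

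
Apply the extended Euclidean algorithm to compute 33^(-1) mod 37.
Extended GCD: 33(9) + 37(-8) = 1. So 33^(-1) ≡ 9 mod 37. Verify: 33 × 9 = 297 ≡ 1 mod 37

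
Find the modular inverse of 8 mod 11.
Since 11 is prime, by Fermat 8^(-1) ≡ 8^{9} ≡ 7 (mod 11). Verify: 8 × 7 = 56 ≡ 1 (mod 11)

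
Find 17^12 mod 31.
By repeated squaring mod 31: 17^{1}≡17, 17^{2}≡10, 17^{4}≡7, 17^{8}≡18. Then 17^{12} = 17^{8+4} ≡ 18 × 7 ≡ 2 mod 31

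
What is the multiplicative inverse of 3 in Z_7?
Since 7 is prime, by Fermat 3^(-1) ≡ 3^{5} ≡ 5 (mod 7). Verify: 3 × 5 = 15 ≡ 1 (mod 7)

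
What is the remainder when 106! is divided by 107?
By Wilson's theorem, (106)! ≡ -1 ≡ 106 mod 107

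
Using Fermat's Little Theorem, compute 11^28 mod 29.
By Fermat's Little Theorem, 11^{28} ≡ 1 mod 29 since 29 is prime and gcd(11, 29) = 1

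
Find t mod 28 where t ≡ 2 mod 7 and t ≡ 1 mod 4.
M = 7 × 4 = 28. M₁ = 4, y₁ ≡ 2 mod 7. M₂ = 7, y₂ ≡ 3 mod 4. t = 2×4×2 + 1×7×3 ≡ 9 mod 28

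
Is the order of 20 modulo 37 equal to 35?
Powers of 20 mod 37: 20^1≡20, 20^2≡30, 20^3≡8, 20^4≡12, 20^5≡18, 20^6≡27, 20^7≡22, 20^8≡33, 20^9≡31, 20^10≡28, 20^11≡5, 20^12≡26, 20^13≡2, 20^14≡3, 20^15≡23, 20^16≡16, 20^17≡24, 20^18≡36, 20^19≡17, 20^20≡7, 20^21≡29, 20^22≡25, 20^23≡19, 20^24≡10, 20^25≡15, 20^26≡4, 20^27≡6, 20^28≡9, 20^29≡32, 20^30≡11, 20^31≡35, 20^32≡34, 20^33≡14, 20^34≡21, 20^35≡13, 20^36≡1. 20^35≡13≢1, so ord ≠ 35. No, the actual order is 36.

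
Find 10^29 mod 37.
By repeated squaring mod 37: 10^{1}≡10, 10^{2}≡26, 10^{4}≡10, 10^{8}≡26, 10^{16}≡10. Then 10^{29} = 10^{16+8+4+1} ≡ 10 × 26 × 10 × 10 ≡ 26 mod 37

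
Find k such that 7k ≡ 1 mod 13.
Since 13 is prime, by Fermat 7^(-1) ≡ 7^{11} ≡ 2 mod 13. Verify: 7 × 2 = 14 ≡ 1 mod 13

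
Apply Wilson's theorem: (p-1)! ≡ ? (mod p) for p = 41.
By Wilson's theorem, (40)! ≡ -1 ≡ 40 (mod 41)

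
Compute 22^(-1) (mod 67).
Since 67 is prime, by Fermat 22^(-1) ≡ 22^{65} ≡ 64 (mod 67). Verify: 22 × 64 = 1408 ≡ 1 (mod 67)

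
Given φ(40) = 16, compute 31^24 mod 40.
By Euler: 31^{16} ≡ 1 (mod 40) since gcd(31, 40) = 1. 24 = 1×16 + 8. So 31^{24} ≡ 31^{8} ≡ 1 (mod 40)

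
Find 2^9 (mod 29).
By repeated squaring (mod 29): 2^{1}≡2, 2^{2}≡4, 2^{4}≡16, 2^{8}≡24. Then 2^{9} = 2^{8+1} ≡ 24 × 2 ≡ 19 (mod 29)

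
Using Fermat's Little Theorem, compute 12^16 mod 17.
By Fermat's Little Theorem, 12^{16} ≡ 1 (mod 17) since 17 is prime and gcd(12, 17) = 1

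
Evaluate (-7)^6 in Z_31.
By repeated squaring (mod 31): (-7)^{1}≡24, (-7)^{2}≡18, (-7)^{4}≡14. Then (-7)^{6} = (-7)^{4+2} ≡ 14 × 18 ≡ 4 (mod 31)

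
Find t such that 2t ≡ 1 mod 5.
Since 5 is prime, by Fermat 2^(-1) ≡ 2^{3} ≡ 3 mod 5. Verify: 2 × 3 = 6 ≡ 1 mod 5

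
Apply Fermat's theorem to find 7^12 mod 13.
By Fermat's Little Theorem, 7^{12} ≡ 1 mod 13 since 13 is prime and gcd(7, 13) = 1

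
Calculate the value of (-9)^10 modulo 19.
By repeated squaring (mod 19): (-9)^{1}≡10, (-9)^{2}≡5, (-9)^{4}≡6, (-9)^{8}≡17. Then (-9)^{10} = (-9)^{8+2} ≡ 17 × 5 ≡ 9 (mod 19)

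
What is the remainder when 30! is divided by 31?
By Wilson's theorem, (30)! ≡ -1 ≡ 30 (mod 31)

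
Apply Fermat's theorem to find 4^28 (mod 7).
By Fermat: 4^{6} ≡ 1 (mod 7). 28 = 4×6 + 4. So 4^{28} ≡ 4^{4} ≡ 4 (mod 7)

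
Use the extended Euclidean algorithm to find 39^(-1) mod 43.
Extended GCD: 39(-11) + 43(10) = 1. So 39^(-1) ≡ -11 ≡ 32 (mod 43). Verify: 39 × 32 = 1248 ≡ 1 (mod 43)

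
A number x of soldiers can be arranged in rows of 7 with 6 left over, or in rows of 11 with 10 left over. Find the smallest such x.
M = 7 × 11 = 77. M₁ = 11, y₁ ≡ 2 mod 7. M₂ = 7, y₂ ≡ 8 mod 11. x = 6×11×2 + 10×7×8 ≡ 76 mod 77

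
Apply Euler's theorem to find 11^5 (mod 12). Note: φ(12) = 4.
By Euler: 11^{4} ≡ 1 (mod 12) since gcd(11, 12) = 1. 5 = 1×4 + 1. So 11^{5} ≡ 11^{1} ≡ 11 (mod 12)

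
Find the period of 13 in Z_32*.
Powers of 13 mod 32: 13^1≡13, 13^2≡9, 13^3≡21, 13^4≡17, 13^5≡29, 13^6≡25, 13^7≡5, 13^8≡1. ord_32(13) = 8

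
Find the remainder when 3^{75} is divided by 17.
By Fermat: 3^{16} ≡ 1 (mod 17). 75 = 4×16 + 11. So 3^{75} ≡ 3^{11} ≡ 7 (mod 17)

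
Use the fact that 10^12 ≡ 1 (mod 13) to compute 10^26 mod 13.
By Fermat: 10^{12} ≡ 1 (mod 13). 26 = 2×12 + 2. So 10^{26} ≡ 10^{2} ≡ 9 (mod 13)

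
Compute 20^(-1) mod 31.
Since 31 is prime, by Fermat 20^(-1) ≡ 20^{29} ≡ 14 mod 31. Verify: 20 × 14 = 280 ≡ 1 mod 31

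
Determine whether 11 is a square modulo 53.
By Euler's criterion: 11^{26} ≡ 1 (mod 53). Since this equals 1, 11 is a QR.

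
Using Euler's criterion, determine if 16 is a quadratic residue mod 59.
By Euler's criterion: 16^{29} ≡ 1 (mod 59). Since this equals 1, 16 is a QR.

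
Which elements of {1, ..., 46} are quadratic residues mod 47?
Squares in Z_47*: {1, 2, 3, 4, 6, 7, 8, 9, 12, 14, 16, 17, 18, 21, 24, 25, 27, 28, 32, 34, 36, 37, 42}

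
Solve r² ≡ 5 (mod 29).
The square roots of 5 mod 29 are 18 and 11. Verify: 18² = 324 ≡ 5 (mod 29)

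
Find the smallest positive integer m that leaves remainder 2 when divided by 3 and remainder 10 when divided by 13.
M = 3 × 13 = 39. M₁ = 13, y₁ ≡ 1 mod 3. M₂ = 3, y₂ ≡ 9 mod 13. m = 2×13×1 + 10×3×9 ≡ 23 mod 39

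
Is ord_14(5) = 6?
Powers of 5 mod 14: 5^1≡5, 5^2≡11, 5^3≡13, 5^4≡9, 5^5≡3, 5^6≡1. First k with 5^k≡1 is k=6. Yes, ord_14(5) = 6.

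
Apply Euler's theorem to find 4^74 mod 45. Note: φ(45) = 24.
By Euler: 4^{24} ≡ 1 mod 45 since gcd(4, 45) = 1. 74 = 3×24 + 2. So 4^{74} ≡ 4^{2} ≡ 16 mod 45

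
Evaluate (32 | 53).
(32/53) = 32^{26} mod 53 = -1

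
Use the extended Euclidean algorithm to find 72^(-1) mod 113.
Extended GCD: 72(11) + 113(-7) = 1. So 72^(-1) ≡ 11 mod 113. Verify: 72 × 11 = 792 ≡ 1 mod 113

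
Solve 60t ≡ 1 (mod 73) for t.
Since 73 is prime, by Fermat 60^(-1) ≡ 60^{71} ≡ 28 (mod 73). Verify: 60 × 28 = 1680 ≡ 1 (mod 73)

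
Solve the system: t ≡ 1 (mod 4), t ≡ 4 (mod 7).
M = 4 × 7 = 28. M₁ = 7, y₁ ≡ 3 (mod 4). M₂ = 4, y₂ ≡ 2 (mod 7). t = 1×7×3 + 4×4×2 ≡ 25 (mod 28)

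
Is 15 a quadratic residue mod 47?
By Euler's criterion: 15^{23} ≡ 46 (mod 47). Since this equals -1 (≡ 46), 15 is not a QR.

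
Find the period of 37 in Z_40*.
Powers of 37 mod 40: 37^1≡37, 37^2≡9, 37^3≡13, 37^4≡1. So the order of 37 is 4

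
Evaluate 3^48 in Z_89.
By repeated squaring mod 89: 3^{1}≡3, 3^{2}≡9, 3^{4}≡81, 3^{8}≡64, 3^{16}≡2, 3^{32}≡4. Then 3^{48} = 3^{32+16} ≡ 4 × 2 ≡ 8 mod 89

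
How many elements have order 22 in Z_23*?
A prime p has φ(p-1) primitive roots; here φ(22) = 10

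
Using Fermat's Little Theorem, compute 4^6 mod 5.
By Fermat: 4^{4} ≡ 1 (mod 5). So 4^{6} = 4^{4} · 4^{2} ≡ 4^{2} ≡ 1 (mod 5)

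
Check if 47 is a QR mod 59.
By Euler's criterion: 47^{29} ≡ 58 (mod 59). Since this equals -1 (≡ 58), 47 is not a QR.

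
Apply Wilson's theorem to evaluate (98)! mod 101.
(100)! = (98)! × (99) × (100) ≡ -1 mod 101. So (98)! ≡ -1 × [(100)(99)]^(-1) ≡ 50 mod 101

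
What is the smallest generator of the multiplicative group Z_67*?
g = 2. Powers: [2, 4, 8, 16, 32, 64, ...] generates all 66 non-zero residues.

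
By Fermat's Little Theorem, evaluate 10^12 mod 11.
By Fermat: 10^{10} ≡ 1 (mod 11). So 10^{12} = 10^{10} · 10^{2} ≡ 10^{2} ≡ 1 (mod 11)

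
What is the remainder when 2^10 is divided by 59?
By repeated squaring mod 59: 2^{1}≡2, 2^{2}≡4, 2^{4}≡16, 2^{8}≡20. Then 2^{10} = 2^{8+2} ≡ 20 × 4 ≡ 21 mod 59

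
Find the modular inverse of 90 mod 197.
Since 197 is prime, by Fermat 90^(-1) ≡ 90^{195} ≡ 81 mod 197. Verify: 90 × 81 = 7290 ≡ 1 mod 197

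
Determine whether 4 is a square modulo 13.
By Euler's criterion: 4^{6} ≡ 1 mod 13. Since this equals 1, 4 is a QR.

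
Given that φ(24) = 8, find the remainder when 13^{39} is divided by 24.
By Euler: 13^{8} ≡ 1 (mod 24) since gcd(13, 24) = 1. 39 = 4×8 + 7. So 13^{39} ≡ 13^{7} ≡ 13 (mod 24)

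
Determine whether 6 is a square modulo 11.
By Euler's criterion: 6^{5} ≡ 10 (mod 11). Since this equals -1 (≡ 10), 6 is not a QR.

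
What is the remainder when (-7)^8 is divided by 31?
By repeated squaring mod 31: (-7)^{1}≡24, (-7)^{2}≡18, (-7)^{4}≡14, (-7)^{8}≡10. So (-7)^{8} ≡ 10 mod 31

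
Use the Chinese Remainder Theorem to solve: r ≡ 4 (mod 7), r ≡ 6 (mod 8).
M = 7 × 8 = 56. M₁ = 8, y₁ ≡ 1 (mod 7). M₂ = 7, y₂ ≡ 7 (mod 8). r = 4×8×1 + 6×7×7 ≡ 46 (mod 56)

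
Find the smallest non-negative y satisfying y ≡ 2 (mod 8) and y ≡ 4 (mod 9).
M = 8 × 9 = 72. M₁ = 9, y₁ ≡ 1 (mod 8). M₂ = 8, y₂ ≡ 8 (mod 9). y = 2×9×1 + 4×8×8 ≡ 58 (mod 72)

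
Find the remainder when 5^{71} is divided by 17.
By Fermat: 5^{16} ≡ 1 mod 17. 71 = 4×16 + 7. So 5^{71} ≡ 5^{7} ≡ 10 mod 17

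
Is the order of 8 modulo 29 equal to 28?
Powers of 8 mod 29: 8^1≡8, 8^2≡6, 8^3≡19, 8^4≡7, 8^5≡27, 8^6≡13, 8^7≡17, 8^8≡20, 8^9≡15, 8^10≡4, 8^11≡3, 8^12≡24, 8^13≡18, 8^14≡28, 8^15≡21, 8^16≡23, 8^17≡10, 8^18≡22, 8^19≡2, 8^20≡16, 8^21≡12, 8^22≡9, 8^23≡14, 8^24≡25, 8^25≡26, 8^26≡5, 8^27≡11, 8^28≡1. First k with 8^k≡1 is k=28. Yes, ord_29(8) = 28.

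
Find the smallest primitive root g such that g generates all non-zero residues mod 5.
g = 2. For each prime q|4: 2^{2}≡4, none ≡ 1, so ord_5(2) = 4 and 2 is a primitive root.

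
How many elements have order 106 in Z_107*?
A prime p has φ(p-1) primitive roots; here φ(106) = 52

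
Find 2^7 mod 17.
By repeated squaring mod 17: 2^{1}≡2, 2^{2}≡4, 2^{4}≡16. Then 2^{7} = 2^{4+2+1} ≡ 16 × 4 × 2 ≡ 9 mod 17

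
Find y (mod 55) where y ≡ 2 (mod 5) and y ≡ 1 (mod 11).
M = 5 × 11 = 55. M₁ = 11, y₁ ≡ 1 (mod 5). M₂ = 5, y₂ ≡ 9 (mod 11). y = 2×11×1 + 1×5×9 ≡ 12 (mod 55)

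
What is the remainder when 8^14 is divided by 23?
By repeated squaring mod 23: 8^{1}≡8, 8^{2}≡18, 8^{4}≡2, 8^{8}≡4. Then 8^{14} = 8^{8+4+2} ≡ 4 × 2 × 18 ≡ 6 mod 23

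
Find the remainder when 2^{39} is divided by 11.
By Fermat: 2^{10} ≡ 1 (mod 11). 39 = 3×10 + 9. So 2^{39} ≡ 2^{9} ≡ 6 (mod 11)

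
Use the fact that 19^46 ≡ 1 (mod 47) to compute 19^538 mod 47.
By Fermat: 19^{46} ≡ 1 (mod 47). 538 ≡ 32 (mod 46). So 19^{538} ≡ 19^{32} ≡ 27 (mod 47)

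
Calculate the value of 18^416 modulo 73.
Using Fermat: 18^{72} ≡ 1 mod 73. 416 ≡ 56 mod 72. So 18^{416} ≡ 18^{56} ≡ 32 mod 73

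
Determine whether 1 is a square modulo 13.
By Euler's criterion: 1^{6} ≡ 1 (mod 13). Since this equals 1, 1 is a QR.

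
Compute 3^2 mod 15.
3^{2} = 9 ≡ 9 (mod 15)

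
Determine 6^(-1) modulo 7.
Since 7 is prime, by Fermat 6^(-1) ≡ 6^{5} ≡ 6 (mod 7). Verify: 6 × 6 = 36 ≡ 1 (mod 7)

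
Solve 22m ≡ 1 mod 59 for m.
Since 59 is prime, by Fermat 22^(-1) ≡ 22^{57} ≡ 51 mod 59. Verify: 22 × 51 = 1122 ≡ 1 mod 59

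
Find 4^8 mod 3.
Using Fermat: 4^{2} ≡ 1 mod 3. 8 ≡ 0 mod 2. So 4^{8} ≡ 4^{0} ≡ 1 mod 3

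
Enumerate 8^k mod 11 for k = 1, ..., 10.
8^1, 8^2, ..., 8^{10} mod 11: [8, 9, 6, 4, 10, 3, 2, 5, 7, 1]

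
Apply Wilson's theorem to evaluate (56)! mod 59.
(58)! = (56)! × (57) × (58) ≡ -1 (mod 59). So (56)! ≡ -1 × [(58)(57)]^(-1) ≡ 29 (mod 59)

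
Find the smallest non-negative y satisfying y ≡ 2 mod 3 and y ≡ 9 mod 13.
M = 3 × 13 = 39. M₁ = 13, y₁ ≡ 1 mod 3. M₂ = 3, y₂ ≡ 9 mod 13. y = 2×13×1 + 9×3×9 ≡ 35 mod 39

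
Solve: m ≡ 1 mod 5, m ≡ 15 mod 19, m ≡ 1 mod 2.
M = 5 × 19 × 2 = 190. M₁ = 38, y₁ ≡ 2 mod 5. M₂ = 10, y₂ ≡ 2 mod 19. M₃ = 95, y₃ ≡ 1 mod 2. m = 1×38×2 + 15×10×2 + 1×95×1 ≡ 91 mod 190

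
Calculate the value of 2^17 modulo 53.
By repeated squaring (mod 53): 2^{1}≡2, 2^{2}≡4, 2^{4}≡16, 2^{8}≡44, 2^{16}≡28. Then 2^{17} = 2^{16+1} ≡ 28 × 2 ≡ 3 (mod 53)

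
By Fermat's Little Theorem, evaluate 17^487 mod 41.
By Fermat: 17^{40} ≡ 1 (mod 41). 487 ≡ 7 (mod 40). So 17^{487} ≡ 17^{7} ≡ 13 (mod 41)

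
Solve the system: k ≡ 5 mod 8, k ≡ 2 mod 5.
M = 8 × 5 = 40. M₁ = 5, y₁ ≡ 5 mod 8. M₂ = 8, y₂ ≡ 2 mod 5. k = 5×5×5 + 2×8×2 ≡ 37 mod 40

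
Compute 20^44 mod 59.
By repeated squaring mod 59: 20^{1}≡20, 20^{2}≡46, 20^{4}≡51, 20^{8}≡5, 20^{16}≡25, 20^{32}≡35. Then 20^{44} = 20^{32+8+4} ≡ 35 × 5 × 51 ≡ 16 mod 59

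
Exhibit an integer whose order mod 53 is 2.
52 has order 2 mod 53 since 52^{2} ≡ 1 (mod 53) and no smaller power works.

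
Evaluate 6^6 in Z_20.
By repeated squaring mod 20: 6^{1}≡6, 6^{2}≡16, 6^{4}≡16. Then 6^{6} = 6^{4+2} ≡ 16 × 16 ≡ 16 mod 20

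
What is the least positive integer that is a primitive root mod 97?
g = 5. Powers: [5, 25, 28, 43, 21, 8, 40, ...] generates all 96 non-zero residues.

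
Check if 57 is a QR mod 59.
By Euler's criterion: 57^{29} ≡ 1 mod 59. Since this equals 1, 57 is a QR.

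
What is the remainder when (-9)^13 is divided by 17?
By repeated squaring mod 17: (-9)^{1}≡8, (-9)^{2}≡13, (-9)^{4}≡16, (-9)^{8}≡1. Then (-9)^{13} = (-9)^{8+4+1} ≡ 1 × 16 × 8 ≡ 9 mod 17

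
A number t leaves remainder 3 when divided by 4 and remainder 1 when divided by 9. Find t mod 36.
M = 4 × 9 = 36. M₁ = 9, y₁ ≡ 1 mod 4. M₂ = 4, y₂ ≡ 7 mod 9. t = 3×9×1 + 1×4×7 ≡ 19 mod 36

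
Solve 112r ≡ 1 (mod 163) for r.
Since 163 is prime, by Fermat 112^(-1) ≡ 112^{161} ≡ 147 (mod 163). Verify: 112 × 147 = 16464 ≡ 1 (mod 163)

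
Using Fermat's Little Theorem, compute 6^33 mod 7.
By Fermat: 6^{6} ≡ 1 mod 7. 33 = 5×6 + 3. So 6^{33} ≡ 6^{3} ≡ 6 mod 7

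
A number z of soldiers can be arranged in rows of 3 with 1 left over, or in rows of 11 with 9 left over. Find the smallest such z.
M = 3 × 11 = 33. M₁ = 11, y₁ ≡ 2 (mod 3). M₂ = 3, y₂ ≡ 4 (mod 11). z = 1×11×2 + 9×3×4 ≡ 31 (mod 33)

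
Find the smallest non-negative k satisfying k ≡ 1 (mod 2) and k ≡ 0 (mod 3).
M = 2 × 3 = 6. M₁ = 3, y₁ ≡ 1 (mod 2). M₂ = 2, y₂ ≡ 2 (mod 3). k = 1×3×1 + 0×2×2 ≡ 3 (mod 6)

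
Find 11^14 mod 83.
By repeated squaring mod 83: 11^{1}≡11, 11^{2}≡38, 11^{4}≡33, 11^{8}≡10. Then 11^{14} = 11^{8+4+2} ≡ 10 × 33 × 38 ≡ 7 mod 83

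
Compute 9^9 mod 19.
By repeated squaring (mod 19): 9^{1}≡9, 9^{2}≡5, 9^{4}≡6, 9^{8}≡17. Then 9^{9} = 9^{8+1} ≡ 17 × 9 ≡ 1 (mod 19)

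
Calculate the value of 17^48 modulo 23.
Using Fermat: 17^{22} ≡ 1 (mod 23). 48 ≡ 4 (mod 22). So 17^{48} ≡ 17^{4} ≡ 8 (mod 23)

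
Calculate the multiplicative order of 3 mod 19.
Powers of 3 mod 19: 3^1≡3, 3^2≡9, 3^3≡8, 3^4≡5, 3^5≡15, 3^6≡7, 3^7≡2, 3^8≡6, 3^9≡18, 3^10≡16, 3^11≡10, 3^12≡11, 3^13≡14, 3^14≡4, 3^15≡12, 3^16≡17, 3^17≡13, 3^18≡1. Order = 18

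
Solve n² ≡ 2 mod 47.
The square roots of 2 mod 47 are 7 and 40. Verify: 7² = 49 ≡ 2 mod 47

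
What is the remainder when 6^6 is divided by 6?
By repeated squaring (mod 6): 6^{1}≡0, 6^{2}≡0, 6^{4}≡0. Then 6^{6} = 6^{4+2} ≡ 0 × 0 ≡ 0 (mod 6)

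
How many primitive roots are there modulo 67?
Number of primitive roots mod 67 = φ(p-1) = φ(66) = 20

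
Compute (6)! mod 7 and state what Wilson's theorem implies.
(6)! mod 7 = 6. Since this equals -1 mod 7, Wilson confirms 7 is prime.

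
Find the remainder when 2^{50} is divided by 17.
By Fermat: 2^{16} ≡ 1 mod 17. 50 = 3×16 + 2. So 2^{50} ≡ 2^{2} ≡ 4 mod 17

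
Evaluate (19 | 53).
(19/53) = 19^{26} mod 53 = -1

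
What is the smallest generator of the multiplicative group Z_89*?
g = 3. For each prime q|88: 3^{44}≡88, 3^{8}≡64, none ≡ 1, so ord_89(3) = 88 and 3 is a primitive root.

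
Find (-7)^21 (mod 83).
By repeated squaring (mod 83): (-7)^{1}≡76, (-7)^{2}≡49, (-7)^{4}≡77, (-7)^{8}≡36, (-7)^{16}≡51. Then (-7)^{21} = (-7)^{16+4+1} ≡ 51 × 77 × 76 ≡ 67 (mod 83)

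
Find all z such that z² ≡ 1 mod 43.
The square roots of 1 mod 43 are 1 and 42. Verify: 1² = 1 ≡ 1 mod 43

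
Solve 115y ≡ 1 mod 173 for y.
Since 173 is prime, by Fermat 115^(-1) ≡ 115^{171} ≡ 170 mod 173. Verify: 115 × 170 = 19550 ≡ 1 mod 173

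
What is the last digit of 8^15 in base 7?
Using Fermat: 8^{6} ≡ 1 (mod 7). 15 ≡ 3 (mod 6). So 8^{15} ≡ 8^{3} ≡ 1 (mod 7)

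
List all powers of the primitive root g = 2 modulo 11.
2^1, 2^2, ..., 2^{10} mod 11: [2, 4, 8, 5, 10, 9, 7, 3, 6, 1]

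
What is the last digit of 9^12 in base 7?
Using Fermat: 9^{6} ≡ 1 (mod 7). 12 ≡ 0 (mod 6). So 9^{12} ≡ 9^{0} ≡ 1 (mod 7)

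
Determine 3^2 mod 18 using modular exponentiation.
3^{2} = 9 ≡ 9 mod 18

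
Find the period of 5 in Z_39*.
Powers of 5 mod 39: 5^1≡5, 5^2≡25, 5^3≡8, 5^4≡1. Order = 4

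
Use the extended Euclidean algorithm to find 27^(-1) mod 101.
Extended GCD: 27(15) + 101(-4) = 1. So 27^(-1) ≡ 15 mod 101. Verify: 27 × 15 = 405 ≡ 1 mod 101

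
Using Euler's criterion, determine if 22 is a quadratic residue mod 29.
By Euler's criterion: 22^{14} ≡ 1 mod 29. Since this equals 1, 22 is a QR.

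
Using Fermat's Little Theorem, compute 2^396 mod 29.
By Fermat: 2^{28} ≡ 1 (mod 29). 396 ≡ 4 (mod 28). So 2^{396} ≡ 2^{4} ≡ 16 (mod 29)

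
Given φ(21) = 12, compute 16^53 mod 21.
By Euler: 16^{12} ≡ 1 mod 21 since gcd(16, 21) = 1. 53 = 4×12 + 5. So 16^{53} ≡ 16^{5} ≡ 4 mod 21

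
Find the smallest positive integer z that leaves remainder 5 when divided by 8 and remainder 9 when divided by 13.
M = 8 × 13 = 104. M₁ = 13, y₁ ≡ 5 mod 8. M₂ = 8, y₂ ≡ 5 mod 13. z = 5×13×5 + 9×8×5 ≡ 61 mod 104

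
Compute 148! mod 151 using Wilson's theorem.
(150)! = (148)! × (149) × (150) ≡ -1 mod 151. So (148)! ≡ -1 × [(150)(149)]^(-1) ≡ 75 mod 151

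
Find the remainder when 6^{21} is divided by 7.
By Fermat: 6^{6} ≡ 1 (mod 7). 21 = 3×6 + 3. So 6^{21} ≡ 6^{3} ≡ 6 (mod 7)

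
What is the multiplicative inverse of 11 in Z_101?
Since 101 is prime, by Fermat 11^(-1) ≡ 11^{99} ≡ 46 (mod 101). Verify: 11 × 46 = 506 ≡ 1 (mod 101)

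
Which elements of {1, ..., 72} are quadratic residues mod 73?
Quadratic residues modulo 73: {1, 2, 3, 4, 6, 8, 9, 12, 16, 18, 19, 23, 24, 25, 27, 32, 35, 36, 37, 38, 41, 46, 48, 49, 50, 54, 55, 57, 61, 64, 65, 67, 69, 70, 71, 72}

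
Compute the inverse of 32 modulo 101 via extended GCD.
Extended GCD: 32(-41) + 101(13) = 1. So 32^(-1) ≡ -41 ≡ 60 (mod 101). Verify: 32 × 60 = 1920 ≡ 1 (mod 101)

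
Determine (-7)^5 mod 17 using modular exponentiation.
By repeated squaring (mod 17): (-7)^{1}≡10, (-7)^{2}≡15, (-7)^{4}≡4. Then (-7)^{5} = (-7)^{4+1} ≡ 4 × 10 ≡ 6 (mod 17)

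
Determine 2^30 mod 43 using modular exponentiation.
By repeated squaring mod 43: 2^{1}≡2, 2^{2}≡4, 2^{4}≡16, 2^{8}≡41, 2^{16}≡4. Then 2^{30} = 2^{16+8+4+2} ≡ 4 × 41 × 16 × 4 ≡ 4 mod 43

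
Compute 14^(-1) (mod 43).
Since 43 is prime, by Fermat 14^(-1) ≡ 14^{41} ≡ 40 (mod 43). Verify: 14 × 40 = 560 ≡ 1 (mod 43)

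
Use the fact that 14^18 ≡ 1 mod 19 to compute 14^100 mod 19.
By Fermat: 14^{18} ≡ 1 mod 19. 100 = 5×18 + 10. So 14^{100} ≡ 14^{10} ≡ 5 mod 19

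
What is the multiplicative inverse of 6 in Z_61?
Since 61 is prime, by Fermat 6^(-1) ≡ 6^{59} ≡ 51 mod 61. Verify: 6 × 51 = 306 ≡ 1 mod 61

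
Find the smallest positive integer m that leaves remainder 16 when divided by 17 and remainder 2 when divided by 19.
M = 17 × 19 = 323. M₁ = 19, y₁ ≡ 9 mod 17. M₂ = 17, y₂ ≡ 9 mod 19. m = 16×19×9 + 2×17×9 ≡ 135 mod 323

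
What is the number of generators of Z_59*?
Number of primitive roots mod 59 = φ(p-1) = φ(58) = 28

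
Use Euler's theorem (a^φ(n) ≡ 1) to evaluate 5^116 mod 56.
By Euler: 5^{24} ≡ 1 mod 56 since gcd(5, 56) = 1. 116 = 4×24 + 20. So 5^{116} ≡ 5^{20} ≡ 25 mod 56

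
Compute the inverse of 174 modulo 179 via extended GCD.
Extended GCD: 174(-36) + 179(35) = 1. So 174^(-1) ≡ -36 ≡ 143 (mod 179). Verify: 174 × 143 = 24882 ≡ 1 (mod 179)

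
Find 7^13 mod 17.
By repeated squaring mod 17: 7^{1}≡7, 7^{2}≡15, 7^{4}≡4, 7^{8}≡16. Then 7^{13} = 7^{8+4+1} ≡ 16 × 4 × 7 ≡ 6 mod 17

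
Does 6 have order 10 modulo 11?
ord_11(6) divides 10. For each prime q|10: 6^{5}≡10, 6^{2}≡3, none ≡ 1. So 6 has order 10 and is a primitive root mod 11.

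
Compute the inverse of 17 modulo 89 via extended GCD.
Extended GCD: 17(21) + 89(-4) = 1. So 17^(-1) ≡ 21 mod 89. Verify: 17 × 21 = 357 ≡ 1 mod 89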